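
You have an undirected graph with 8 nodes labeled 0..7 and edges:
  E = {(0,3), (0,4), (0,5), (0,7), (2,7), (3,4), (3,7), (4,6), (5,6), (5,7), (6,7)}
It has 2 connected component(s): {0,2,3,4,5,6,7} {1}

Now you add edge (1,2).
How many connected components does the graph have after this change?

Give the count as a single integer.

Answer: 1

Derivation:
Initial component count: 2
Add (1,2): merges two components. Count decreases: 2 -> 1.
New component count: 1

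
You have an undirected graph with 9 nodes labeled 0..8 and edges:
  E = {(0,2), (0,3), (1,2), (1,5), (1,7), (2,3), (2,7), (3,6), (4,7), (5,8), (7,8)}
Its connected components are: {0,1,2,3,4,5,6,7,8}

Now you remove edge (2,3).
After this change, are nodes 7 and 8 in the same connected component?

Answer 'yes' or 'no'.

Answer: yes

Derivation:
Initial components: {0,1,2,3,4,5,6,7,8}
Removing edge (2,3): not a bridge — component count unchanged at 1.
New components: {0,1,2,3,4,5,6,7,8}
Are 7 and 8 in the same component? yes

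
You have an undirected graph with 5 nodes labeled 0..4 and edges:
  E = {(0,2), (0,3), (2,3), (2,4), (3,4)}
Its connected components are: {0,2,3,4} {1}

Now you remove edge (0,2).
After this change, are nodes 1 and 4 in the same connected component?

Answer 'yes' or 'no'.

Answer: no

Derivation:
Initial components: {0,2,3,4} {1}
Removing edge (0,2): not a bridge — component count unchanged at 2.
New components: {0,2,3,4} {1}
Are 1 and 4 in the same component? no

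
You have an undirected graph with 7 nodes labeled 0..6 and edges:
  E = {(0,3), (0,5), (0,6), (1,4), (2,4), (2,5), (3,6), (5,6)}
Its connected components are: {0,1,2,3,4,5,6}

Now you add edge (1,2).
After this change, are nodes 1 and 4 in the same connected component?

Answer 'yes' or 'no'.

Initial components: {0,1,2,3,4,5,6}
Adding edge (1,2): both already in same component {0,1,2,3,4,5,6}. No change.
New components: {0,1,2,3,4,5,6}
Are 1 and 4 in the same component? yes

Answer: yes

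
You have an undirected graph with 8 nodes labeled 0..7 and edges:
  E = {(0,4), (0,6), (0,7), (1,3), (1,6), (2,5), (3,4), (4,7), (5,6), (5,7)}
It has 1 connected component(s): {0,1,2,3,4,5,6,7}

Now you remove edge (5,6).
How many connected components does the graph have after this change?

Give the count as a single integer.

Answer: 1

Derivation:
Initial component count: 1
Remove (5,6): not a bridge. Count unchanged: 1.
  After removal, components: {0,1,2,3,4,5,6,7}
New component count: 1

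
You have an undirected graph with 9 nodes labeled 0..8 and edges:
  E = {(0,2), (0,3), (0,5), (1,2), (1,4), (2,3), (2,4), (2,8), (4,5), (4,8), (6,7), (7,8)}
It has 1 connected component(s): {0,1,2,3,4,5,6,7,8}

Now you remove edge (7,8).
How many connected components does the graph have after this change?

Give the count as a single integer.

Answer: 2

Derivation:
Initial component count: 1
Remove (7,8): it was a bridge. Count increases: 1 -> 2.
  After removal, components: {0,1,2,3,4,5,8} {6,7}
New component count: 2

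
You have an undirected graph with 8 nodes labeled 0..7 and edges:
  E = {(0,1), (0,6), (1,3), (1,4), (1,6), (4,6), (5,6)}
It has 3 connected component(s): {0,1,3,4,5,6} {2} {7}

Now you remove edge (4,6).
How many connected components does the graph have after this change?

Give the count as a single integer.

Answer: 3

Derivation:
Initial component count: 3
Remove (4,6): not a bridge. Count unchanged: 3.
  After removal, components: {0,1,3,4,5,6} {2} {7}
New component count: 3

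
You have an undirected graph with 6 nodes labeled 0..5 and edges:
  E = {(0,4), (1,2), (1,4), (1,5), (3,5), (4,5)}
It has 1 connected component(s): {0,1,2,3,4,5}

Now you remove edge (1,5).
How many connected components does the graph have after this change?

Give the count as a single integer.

Answer: 1

Derivation:
Initial component count: 1
Remove (1,5): not a bridge. Count unchanged: 1.
  After removal, components: {0,1,2,3,4,5}
New component count: 1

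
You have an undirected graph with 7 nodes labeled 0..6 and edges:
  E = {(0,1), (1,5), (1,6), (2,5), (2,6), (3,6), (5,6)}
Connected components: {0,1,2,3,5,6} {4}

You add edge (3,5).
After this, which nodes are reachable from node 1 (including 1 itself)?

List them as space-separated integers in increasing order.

Answer: 0 1 2 3 5 6

Derivation:
Before: nodes reachable from 1: {0,1,2,3,5,6}
Adding (3,5): both endpoints already in same component. Reachability from 1 unchanged.
After: nodes reachable from 1: {0,1,2,3,5,6}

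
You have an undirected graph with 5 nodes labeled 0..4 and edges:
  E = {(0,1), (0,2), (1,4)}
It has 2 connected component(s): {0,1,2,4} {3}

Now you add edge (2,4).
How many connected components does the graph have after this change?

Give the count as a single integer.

Answer: 2

Derivation:
Initial component count: 2
Add (2,4): endpoints already in same component. Count unchanged: 2.
New component count: 2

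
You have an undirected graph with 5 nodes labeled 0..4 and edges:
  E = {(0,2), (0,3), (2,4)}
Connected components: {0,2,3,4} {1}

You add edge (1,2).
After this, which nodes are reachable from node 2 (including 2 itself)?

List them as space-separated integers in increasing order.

Answer: 0 1 2 3 4

Derivation:
Before: nodes reachable from 2: {0,2,3,4}
Adding (1,2): merges 2's component with another. Reachability grows.
After: nodes reachable from 2: {0,1,2,3,4}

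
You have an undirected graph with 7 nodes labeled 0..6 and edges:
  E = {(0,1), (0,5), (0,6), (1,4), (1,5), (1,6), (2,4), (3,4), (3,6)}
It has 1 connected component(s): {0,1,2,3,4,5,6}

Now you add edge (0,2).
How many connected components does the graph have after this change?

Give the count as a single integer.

Initial component count: 1
Add (0,2): endpoints already in same component. Count unchanged: 1.
New component count: 1

Answer: 1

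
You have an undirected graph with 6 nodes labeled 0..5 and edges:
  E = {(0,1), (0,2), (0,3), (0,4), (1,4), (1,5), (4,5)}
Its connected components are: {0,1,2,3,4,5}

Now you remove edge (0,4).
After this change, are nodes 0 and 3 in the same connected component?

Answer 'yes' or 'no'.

Answer: yes

Derivation:
Initial components: {0,1,2,3,4,5}
Removing edge (0,4): not a bridge — component count unchanged at 1.
New components: {0,1,2,3,4,5}
Are 0 and 3 in the same component? yes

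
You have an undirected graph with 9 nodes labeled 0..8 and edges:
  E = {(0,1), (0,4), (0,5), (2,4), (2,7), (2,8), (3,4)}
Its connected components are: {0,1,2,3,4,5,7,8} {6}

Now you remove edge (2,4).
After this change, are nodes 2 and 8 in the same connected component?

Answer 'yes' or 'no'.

Initial components: {0,1,2,3,4,5,7,8} {6}
Removing edge (2,4): it was a bridge — component count 2 -> 3.
New components: {0,1,3,4,5} {2,7,8} {6}
Are 2 and 8 in the same component? yes

Answer: yes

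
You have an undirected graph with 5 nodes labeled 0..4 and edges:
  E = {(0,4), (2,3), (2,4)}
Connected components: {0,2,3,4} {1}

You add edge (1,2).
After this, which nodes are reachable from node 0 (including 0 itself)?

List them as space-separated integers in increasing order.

Before: nodes reachable from 0: {0,2,3,4}
Adding (1,2): merges 0's component with another. Reachability grows.
After: nodes reachable from 0: {0,1,2,3,4}

Answer: 0 1 2 3 4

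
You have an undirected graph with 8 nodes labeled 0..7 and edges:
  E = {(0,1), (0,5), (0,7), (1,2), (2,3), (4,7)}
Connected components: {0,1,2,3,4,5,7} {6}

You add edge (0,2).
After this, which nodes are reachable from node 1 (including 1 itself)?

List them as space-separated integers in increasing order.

Answer: 0 1 2 3 4 5 7

Derivation:
Before: nodes reachable from 1: {0,1,2,3,4,5,7}
Adding (0,2): both endpoints already in same component. Reachability from 1 unchanged.
After: nodes reachable from 1: {0,1,2,3,4,5,7}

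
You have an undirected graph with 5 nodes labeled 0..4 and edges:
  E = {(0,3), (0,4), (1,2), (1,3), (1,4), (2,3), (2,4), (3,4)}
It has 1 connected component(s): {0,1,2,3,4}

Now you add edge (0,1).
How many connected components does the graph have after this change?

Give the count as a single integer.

Answer: 1

Derivation:
Initial component count: 1
Add (0,1): endpoints already in same component. Count unchanged: 1.
New component count: 1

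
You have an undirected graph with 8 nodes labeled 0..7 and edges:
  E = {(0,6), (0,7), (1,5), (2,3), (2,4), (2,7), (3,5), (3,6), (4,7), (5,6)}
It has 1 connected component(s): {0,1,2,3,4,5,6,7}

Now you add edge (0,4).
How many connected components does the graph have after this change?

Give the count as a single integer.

Answer: 1

Derivation:
Initial component count: 1
Add (0,4): endpoints already in same component. Count unchanged: 1.
New component count: 1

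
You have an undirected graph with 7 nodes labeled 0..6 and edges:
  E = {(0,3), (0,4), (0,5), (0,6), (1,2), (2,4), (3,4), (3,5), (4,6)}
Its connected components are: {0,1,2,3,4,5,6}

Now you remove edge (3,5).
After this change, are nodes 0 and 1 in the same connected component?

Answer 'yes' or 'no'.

Initial components: {0,1,2,3,4,5,6}
Removing edge (3,5): not a bridge — component count unchanged at 1.
New components: {0,1,2,3,4,5,6}
Are 0 and 1 in the same component? yes

Answer: yes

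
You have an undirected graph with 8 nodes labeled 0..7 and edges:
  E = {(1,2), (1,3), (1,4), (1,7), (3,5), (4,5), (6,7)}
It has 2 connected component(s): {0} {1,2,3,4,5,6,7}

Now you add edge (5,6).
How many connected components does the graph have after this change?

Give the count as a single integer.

Initial component count: 2
Add (5,6): endpoints already in same component. Count unchanged: 2.
New component count: 2

Answer: 2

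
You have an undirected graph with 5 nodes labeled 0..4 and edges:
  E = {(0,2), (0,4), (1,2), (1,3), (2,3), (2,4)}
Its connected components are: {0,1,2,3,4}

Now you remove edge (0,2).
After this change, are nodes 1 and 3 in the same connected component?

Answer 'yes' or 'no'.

Answer: yes

Derivation:
Initial components: {0,1,2,3,4}
Removing edge (0,2): not a bridge — component count unchanged at 1.
New components: {0,1,2,3,4}
Are 1 and 3 in the same component? yes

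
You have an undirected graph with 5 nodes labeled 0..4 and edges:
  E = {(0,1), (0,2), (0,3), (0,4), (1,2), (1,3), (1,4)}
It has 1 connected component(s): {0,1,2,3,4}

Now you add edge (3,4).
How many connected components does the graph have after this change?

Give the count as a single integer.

Answer: 1

Derivation:
Initial component count: 1
Add (3,4): endpoints already in same component. Count unchanged: 1.
New component count: 1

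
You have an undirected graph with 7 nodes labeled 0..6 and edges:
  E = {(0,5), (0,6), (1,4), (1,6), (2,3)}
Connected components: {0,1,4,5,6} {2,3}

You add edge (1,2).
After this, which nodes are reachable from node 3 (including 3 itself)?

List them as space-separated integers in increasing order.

Answer: 0 1 2 3 4 5 6

Derivation:
Before: nodes reachable from 3: {2,3}
Adding (1,2): merges 3's component with another. Reachability grows.
After: nodes reachable from 3: {0,1,2,3,4,5,6}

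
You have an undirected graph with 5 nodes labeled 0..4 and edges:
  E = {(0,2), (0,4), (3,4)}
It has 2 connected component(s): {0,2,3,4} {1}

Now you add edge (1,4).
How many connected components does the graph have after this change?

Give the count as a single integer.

Initial component count: 2
Add (1,4): merges two components. Count decreases: 2 -> 1.
New component count: 1

Answer: 1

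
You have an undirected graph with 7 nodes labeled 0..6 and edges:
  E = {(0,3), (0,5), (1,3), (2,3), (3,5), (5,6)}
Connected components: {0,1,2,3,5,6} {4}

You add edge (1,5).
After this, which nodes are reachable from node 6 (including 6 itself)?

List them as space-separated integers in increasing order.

Answer: 0 1 2 3 5 6

Derivation:
Before: nodes reachable from 6: {0,1,2,3,5,6}
Adding (1,5): both endpoints already in same component. Reachability from 6 unchanged.
After: nodes reachable from 6: {0,1,2,3,5,6}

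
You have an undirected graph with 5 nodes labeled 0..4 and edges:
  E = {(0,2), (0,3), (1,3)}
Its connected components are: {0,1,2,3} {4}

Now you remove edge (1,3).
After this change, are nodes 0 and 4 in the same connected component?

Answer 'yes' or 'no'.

Initial components: {0,1,2,3} {4}
Removing edge (1,3): it was a bridge — component count 2 -> 3.
New components: {0,2,3} {1} {4}
Are 0 and 4 in the same component? no

Answer: no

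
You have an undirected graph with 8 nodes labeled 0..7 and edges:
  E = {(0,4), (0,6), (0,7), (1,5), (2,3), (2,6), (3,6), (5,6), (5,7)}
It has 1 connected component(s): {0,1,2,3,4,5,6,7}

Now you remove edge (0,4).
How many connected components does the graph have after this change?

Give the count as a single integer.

Initial component count: 1
Remove (0,4): it was a bridge. Count increases: 1 -> 2.
  After removal, components: {0,1,2,3,5,6,7} {4}
New component count: 2

Answer: 2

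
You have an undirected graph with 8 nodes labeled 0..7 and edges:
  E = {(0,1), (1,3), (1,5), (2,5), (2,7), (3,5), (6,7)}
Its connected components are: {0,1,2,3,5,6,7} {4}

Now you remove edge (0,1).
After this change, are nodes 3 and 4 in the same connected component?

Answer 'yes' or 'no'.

Initial components: {0,1,2,3,5,6,7} {4}
Removing edge (0,1): it was a bridge — component count 2 -> 3.
New components: {0} {1,2,3,5,6,7} {4}
Are 3 and 4 in the same component? no

Answer: no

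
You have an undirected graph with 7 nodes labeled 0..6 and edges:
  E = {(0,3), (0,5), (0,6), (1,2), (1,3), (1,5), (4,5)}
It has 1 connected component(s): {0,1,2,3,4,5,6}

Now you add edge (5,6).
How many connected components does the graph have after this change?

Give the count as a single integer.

Initial component count: 1
Add (5,6): endpoints already in same component. Count unchanged: 1.
New component count: 1

Answer: 1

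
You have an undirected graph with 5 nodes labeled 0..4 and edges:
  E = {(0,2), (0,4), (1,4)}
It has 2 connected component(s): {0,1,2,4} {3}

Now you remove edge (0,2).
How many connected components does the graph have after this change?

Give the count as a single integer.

Answer: 3

Derivation:
Initial component count: 2
Remove (0,2): it was a bridge. Count increases: 2 -> 3.
  After removal, components: {0,1,4} {2} {3}
New component count: 3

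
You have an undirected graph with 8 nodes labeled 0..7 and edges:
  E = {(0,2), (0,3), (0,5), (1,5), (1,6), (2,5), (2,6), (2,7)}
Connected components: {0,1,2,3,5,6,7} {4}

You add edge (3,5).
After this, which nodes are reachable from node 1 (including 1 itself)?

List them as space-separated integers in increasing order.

Answer: 0 1 2 3 5 6 7

Derivation:
Before: nodes reachable from 1: {0,1,2,3,5,6,7}
Adding (3,5): both endpoints already in same component. Reachability from 1 unchanged.
After: nodes reachable from 1: {0,1,2,3,5,6,7}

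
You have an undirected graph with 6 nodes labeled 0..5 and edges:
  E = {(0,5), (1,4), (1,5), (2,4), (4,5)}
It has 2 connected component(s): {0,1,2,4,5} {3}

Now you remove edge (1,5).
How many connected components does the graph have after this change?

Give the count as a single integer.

Answer: 2

Derivation:
Initial component count: 2
Remove (1,5): not a bridge. Count unchanged: 2.
  After removal, components: {0,1,2,4,5} {3}
New component count: 2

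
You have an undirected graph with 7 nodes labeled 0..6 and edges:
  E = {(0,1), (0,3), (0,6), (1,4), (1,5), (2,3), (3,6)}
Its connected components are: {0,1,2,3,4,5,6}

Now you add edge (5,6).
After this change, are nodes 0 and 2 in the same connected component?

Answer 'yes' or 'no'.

Initial components: {0,1,2,3,4,5,6}
Adding edge (5,6): both already in same component {0,1,2,3,4,5,6}. No change.
New components: {0,1,2,3,4,5,6}
Are 0 and 2 in the same component? yes

Answer: yes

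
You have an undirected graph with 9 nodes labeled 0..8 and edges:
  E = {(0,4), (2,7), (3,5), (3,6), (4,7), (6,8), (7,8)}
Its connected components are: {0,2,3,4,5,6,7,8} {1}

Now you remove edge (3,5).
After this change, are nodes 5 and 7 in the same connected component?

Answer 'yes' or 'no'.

Answer: no

Derivation:
Initial components: {0,2,3,4,5,6,7,8} {1}
Removing edge (3,5): it was a bridge — component count 2 -> 3.
New components: {0,2,3,4,6,7,8} {1} {5}
Are 5 and 7 in the same component? no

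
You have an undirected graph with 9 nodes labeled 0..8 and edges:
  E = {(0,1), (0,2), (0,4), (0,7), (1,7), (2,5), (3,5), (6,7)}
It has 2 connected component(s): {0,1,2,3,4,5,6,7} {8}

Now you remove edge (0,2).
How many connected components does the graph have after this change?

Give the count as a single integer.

Answer: 3

Derivation:
Initial component count: 2
Remove (0,2): it was a bridge. Count increases: 2 -> 3.
  After removal, components: {0,1,4,6,7} {2,3,5} {8}
New component count: 3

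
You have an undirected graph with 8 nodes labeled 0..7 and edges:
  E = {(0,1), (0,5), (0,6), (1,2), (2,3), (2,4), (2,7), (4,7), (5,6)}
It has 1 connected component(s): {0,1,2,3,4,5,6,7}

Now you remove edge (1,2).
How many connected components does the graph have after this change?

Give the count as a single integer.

Answer: 2

Derivation:
Initial component count: 1
Remove (1,2): it was a bridge. Count increases: 1 -> 2.
  After removal, components: {0,1,5,6} {2,3,4,7}
New component count: 2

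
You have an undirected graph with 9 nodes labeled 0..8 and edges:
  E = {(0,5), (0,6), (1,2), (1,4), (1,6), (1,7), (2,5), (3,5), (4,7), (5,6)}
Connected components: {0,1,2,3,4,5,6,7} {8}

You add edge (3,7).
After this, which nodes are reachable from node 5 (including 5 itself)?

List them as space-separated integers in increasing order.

Before: nodes reachable from 5: {0,1,2,3,4,5,6,7}
Adding (3,7): both endpoints already in same component. Reachability from 5 unchanged.
After: nodes reachable from 5: {0,1,2,3,4,5,6,7}

Answer: 0 1 2 3 4 5 6 7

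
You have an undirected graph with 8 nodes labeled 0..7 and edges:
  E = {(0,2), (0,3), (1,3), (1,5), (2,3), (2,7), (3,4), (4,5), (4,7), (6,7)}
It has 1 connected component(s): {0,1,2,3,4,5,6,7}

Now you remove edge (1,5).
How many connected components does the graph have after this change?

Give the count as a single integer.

Initial component count: 1
Remove (1,5): not a bridge. Count unchanged: 1.
  After removal, components: {0,1,2,3,4,5,6,7}
New component count: 1

Answer: 1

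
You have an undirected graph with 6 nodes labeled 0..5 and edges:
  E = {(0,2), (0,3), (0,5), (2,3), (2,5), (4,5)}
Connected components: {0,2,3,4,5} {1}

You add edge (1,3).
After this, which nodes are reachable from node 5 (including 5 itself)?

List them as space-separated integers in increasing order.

Before: nodes reachable from 5: {0,2,3,4,5}
Adding (1,3): merges 5's component with another. Reachability grows.
After: nodes reachable from 5: {0,1,2,3,4,5}

Answer: 0 1 2 3 4 5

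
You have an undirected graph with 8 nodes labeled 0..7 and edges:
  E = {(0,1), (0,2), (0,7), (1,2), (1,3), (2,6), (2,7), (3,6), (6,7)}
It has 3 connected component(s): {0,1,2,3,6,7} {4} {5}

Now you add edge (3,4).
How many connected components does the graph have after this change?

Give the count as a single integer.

Answer: 2

Derivation:
Initial component count: 3
Add (3,4): merges two components. Count decreases: 3 -> 2.
New component count: 2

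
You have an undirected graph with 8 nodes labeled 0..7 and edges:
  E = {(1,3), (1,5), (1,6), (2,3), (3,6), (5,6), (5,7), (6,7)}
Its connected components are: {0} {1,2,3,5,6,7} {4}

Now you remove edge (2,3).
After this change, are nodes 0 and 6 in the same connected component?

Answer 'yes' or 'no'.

Answer: no

Derivation:
Initial components: {0} {1,2,3,5,6,7} {4}
Removing edge (2,3): it was a bridge — component count 3 -> 4.
New components: {0} {1,3,5,6,7} {2} {4}
Are 0 and 6 in the same component? no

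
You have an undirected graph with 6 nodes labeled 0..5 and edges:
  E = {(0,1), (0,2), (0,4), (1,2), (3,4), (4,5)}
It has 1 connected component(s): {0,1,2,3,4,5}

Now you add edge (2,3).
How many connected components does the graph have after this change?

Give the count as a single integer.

Answer: 1

Derivation:
Initial component count: 1
Add (2,3): endpoints already in same component. Count unchanged: 1.
New component count: 1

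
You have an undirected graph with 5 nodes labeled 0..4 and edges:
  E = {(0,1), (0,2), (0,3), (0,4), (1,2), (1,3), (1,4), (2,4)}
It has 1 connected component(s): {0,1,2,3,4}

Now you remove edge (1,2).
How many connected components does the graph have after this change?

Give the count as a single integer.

Initial component count: 1
Remove (1,2): not a bridge. Count unchanged: 1.
  After removal, components: {0,1,2,3,4}
New component count: 1

Answer: 1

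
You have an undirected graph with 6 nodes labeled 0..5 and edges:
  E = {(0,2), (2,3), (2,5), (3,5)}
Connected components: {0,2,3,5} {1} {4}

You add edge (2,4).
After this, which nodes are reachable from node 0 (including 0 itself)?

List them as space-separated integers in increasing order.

Answer: 0 2 3 4 5

Derivation:
Before: nodes reachable from 0: {0,2,3,5}
Adding (2,4): merges 0's component with another. Reachability grows.
After: nodes reachable from 0: {0,2,3,4,5}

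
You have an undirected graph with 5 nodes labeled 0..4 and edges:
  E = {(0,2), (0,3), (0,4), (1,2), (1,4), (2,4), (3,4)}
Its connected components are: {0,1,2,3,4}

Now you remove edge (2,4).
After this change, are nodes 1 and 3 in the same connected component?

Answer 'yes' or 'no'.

Initial components: {0,1,2,3,4}
Removing edge (2,4): not a bridge — component count unchanged at 1.
New components: {0,1,2,3,4}
Are 1 and 3 in the same component? yes

Answer: yes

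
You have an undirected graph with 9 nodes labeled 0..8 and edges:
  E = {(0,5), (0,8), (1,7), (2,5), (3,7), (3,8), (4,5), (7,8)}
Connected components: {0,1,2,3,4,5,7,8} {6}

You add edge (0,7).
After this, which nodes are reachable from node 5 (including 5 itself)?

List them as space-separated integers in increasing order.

Answer: 0 1 2 3 4 5 7 8

Derivation:
Before: nodes reachable from 5: {0,1,2,3,4,5,7,8}
Adding (0,7): both endpoints already in same component. Reachability from 5 unchanged.
After: nodes reachable from 5: {0,1,2,3,4,5,7,8}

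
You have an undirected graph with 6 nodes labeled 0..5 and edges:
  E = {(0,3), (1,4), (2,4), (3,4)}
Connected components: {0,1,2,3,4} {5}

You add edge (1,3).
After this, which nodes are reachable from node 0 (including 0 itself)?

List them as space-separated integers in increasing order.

Before: nodes reachable from 0: {0,1,2,3,4}
Adding (1,3): both endpoints already in same component. Reachability from 0 unchanged.
After: nodes reachable from 0: {0,1,2,3,4}

Answer: 0 1 2 3 4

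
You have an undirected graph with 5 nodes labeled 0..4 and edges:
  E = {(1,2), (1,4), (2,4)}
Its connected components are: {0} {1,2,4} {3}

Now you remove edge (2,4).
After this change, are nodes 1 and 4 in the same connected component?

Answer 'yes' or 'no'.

Initial components: {0} {1,2,4} {3}
Removing edge (2,4): not a bridge — component count unchanged at 3.
New components: {0} {1,2,4} {3}
Are 1 and 4 in the same component? yes

Answer: yes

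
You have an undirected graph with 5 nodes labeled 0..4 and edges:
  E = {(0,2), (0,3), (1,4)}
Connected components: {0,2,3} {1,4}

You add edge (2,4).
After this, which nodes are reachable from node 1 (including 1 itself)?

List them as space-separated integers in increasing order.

Answer: 0 1 2 3 4

Derivation:
Before: nodes reachable from 1: {1,4}
Adding (2,4): merges 1's component with another. Reachability grows.
After: nodes reachable from 1: {0,1,2,3,4}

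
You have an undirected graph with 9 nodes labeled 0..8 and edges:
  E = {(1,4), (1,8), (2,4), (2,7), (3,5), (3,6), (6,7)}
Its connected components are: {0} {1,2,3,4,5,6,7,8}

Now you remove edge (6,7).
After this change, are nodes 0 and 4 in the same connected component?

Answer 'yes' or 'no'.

Initial components: {0} {1,2,3,4,5,6,7,8}
Removing edge (6,7): it was a bridge — component count 2 -> 3.
New components: {0} {1,2,4,7,8} {3,5,6}
Are 0 and 4 in the same component? no

Answer: no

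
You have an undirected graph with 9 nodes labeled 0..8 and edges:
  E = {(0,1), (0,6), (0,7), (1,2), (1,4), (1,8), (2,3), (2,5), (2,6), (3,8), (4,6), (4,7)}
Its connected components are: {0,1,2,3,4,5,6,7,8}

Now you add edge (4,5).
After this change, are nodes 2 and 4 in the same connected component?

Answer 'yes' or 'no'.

Answer: yes

Derivation:
Initial components: {0,1,2,3,4,5,6,7,8}
Adding edge (4,5): both already in same component {0,1,2,3,4,5,6,7,8}. No change.
New components: {0,1,2,3,4,5,6,7,8}
Are 2 and 4 in the same component? yes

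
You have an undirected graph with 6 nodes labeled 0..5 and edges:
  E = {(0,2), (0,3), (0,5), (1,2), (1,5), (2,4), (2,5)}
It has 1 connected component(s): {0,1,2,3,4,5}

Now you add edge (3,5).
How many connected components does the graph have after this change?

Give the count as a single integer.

Answer: 1

Derivation:
Initial component count: 1
Add (3,5): endpoints already in same component. Count unchanged: 1.
New component count: 1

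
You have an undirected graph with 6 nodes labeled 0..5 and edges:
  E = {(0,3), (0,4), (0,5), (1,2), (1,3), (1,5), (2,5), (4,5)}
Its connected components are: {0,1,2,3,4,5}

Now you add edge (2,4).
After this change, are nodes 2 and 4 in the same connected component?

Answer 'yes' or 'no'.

Answer: yes

Derivation:
Initial components: {0,1,2,3,4,5}
Adding edge (2,4): both already in same component {0,1,2,3,4,5}. No change.
New components: {0,1,2,3,4,5}
Are 2 and 4 in the same component? yes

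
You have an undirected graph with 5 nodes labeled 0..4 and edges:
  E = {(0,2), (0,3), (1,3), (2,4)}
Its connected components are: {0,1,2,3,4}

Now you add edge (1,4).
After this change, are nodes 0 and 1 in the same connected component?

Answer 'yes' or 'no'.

Initial components: {0,1,2,3,4}
Adding edge (1,4): both already in same component {0,1,2,3,4}. No change.
New components: {0,1,2,3,4}
Are 0 and 1 in the same component? yes

Answer: yes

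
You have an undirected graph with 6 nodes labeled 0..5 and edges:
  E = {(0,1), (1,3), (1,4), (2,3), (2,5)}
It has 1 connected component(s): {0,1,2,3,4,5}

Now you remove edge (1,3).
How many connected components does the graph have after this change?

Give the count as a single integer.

Answer: 2

Derivation:
Initial component count: 1
Remove (1,3): it was a bridge. Count increases: 1 -> 2.
  After removal, components: {0,1,4} {2,3,5}
New component count: 2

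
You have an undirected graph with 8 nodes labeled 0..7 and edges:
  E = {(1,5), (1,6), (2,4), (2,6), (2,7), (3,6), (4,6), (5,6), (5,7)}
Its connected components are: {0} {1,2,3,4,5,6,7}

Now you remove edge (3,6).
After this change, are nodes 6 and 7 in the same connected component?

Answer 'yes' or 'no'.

Initial components: {0} {1,2,3,4,5,6,7}
Removing edge (3,6): it was a bridge — component count 2 -> 3.
New components: {0} {1,2,4,5,6,7} {3}
Are 6 and 7 in the same component? yes

Answer: yes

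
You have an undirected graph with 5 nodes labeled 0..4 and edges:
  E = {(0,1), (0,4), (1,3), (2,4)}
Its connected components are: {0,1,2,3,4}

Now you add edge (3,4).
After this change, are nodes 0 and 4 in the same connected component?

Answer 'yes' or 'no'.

Answer: yes

Derivation:
Initial components: {0,1,2,3,4}
Adding edge (3,4): both already in same component {0,1,2,3,4}. No change.
New components: {0,1,2,3,4}
Are 0 and 4 in the same component? yes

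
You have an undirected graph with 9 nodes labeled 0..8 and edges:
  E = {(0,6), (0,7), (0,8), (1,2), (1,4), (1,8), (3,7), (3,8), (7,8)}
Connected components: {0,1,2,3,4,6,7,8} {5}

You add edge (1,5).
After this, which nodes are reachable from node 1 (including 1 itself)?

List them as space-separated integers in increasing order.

Answer: 0 1 2 3 4 5 6 7 8

Derivation:
Before: nodes reachable from 1: {0,1,2,3,4,6,7,8}
Adding (1,5): merges 1's component with another. Reachability grows.
After: nodes reachable from 1: {0,1,2,3,4,5,6,7,8}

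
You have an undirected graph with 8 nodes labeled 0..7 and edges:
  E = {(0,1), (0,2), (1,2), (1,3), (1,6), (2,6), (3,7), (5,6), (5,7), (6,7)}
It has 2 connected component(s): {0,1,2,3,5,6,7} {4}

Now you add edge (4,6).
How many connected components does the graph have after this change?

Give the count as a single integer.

Answer: 1

Derivation:
Initial component count: 2
Add (4,6): merges two components. Count decreases: 2 -> 1.
New component count: 1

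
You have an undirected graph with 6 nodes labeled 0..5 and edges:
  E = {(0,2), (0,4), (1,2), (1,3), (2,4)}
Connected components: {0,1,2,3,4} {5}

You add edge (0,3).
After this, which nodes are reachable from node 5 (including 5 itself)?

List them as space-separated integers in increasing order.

Answer: 5

Derivation:
Before: nodes reachable from 5: {5}
Adding (0,3): both endpoints already in same component. Reachability from 5 unchanged.
After: nodes reachable from 5: {5}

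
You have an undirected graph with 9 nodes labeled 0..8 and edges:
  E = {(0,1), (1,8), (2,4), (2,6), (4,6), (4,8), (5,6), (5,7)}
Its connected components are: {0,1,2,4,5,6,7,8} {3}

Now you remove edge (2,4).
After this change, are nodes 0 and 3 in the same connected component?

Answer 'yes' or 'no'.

Initial components: {0,1,2,4,5,6,7,8} {3}
Removing edge (2,4): not a bridge — component count unchanged at 2.
New components: {0,1,2,4,5,6,7,8} {3}
Are 0 and 3 in the same component? no

Answer: no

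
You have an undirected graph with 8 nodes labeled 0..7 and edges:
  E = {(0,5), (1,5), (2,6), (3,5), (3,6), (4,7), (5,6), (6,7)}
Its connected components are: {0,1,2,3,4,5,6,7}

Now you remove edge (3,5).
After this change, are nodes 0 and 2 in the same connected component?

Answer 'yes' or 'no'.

Initial components: {0,1,2,3,4,5,6,7}
Removing edge (3,5): not a bridge — component count unchanged at 1.
New components: {0,1,2,3,4,5,6,7}
Are 0 and 2 in the same component? yes

Answer: yes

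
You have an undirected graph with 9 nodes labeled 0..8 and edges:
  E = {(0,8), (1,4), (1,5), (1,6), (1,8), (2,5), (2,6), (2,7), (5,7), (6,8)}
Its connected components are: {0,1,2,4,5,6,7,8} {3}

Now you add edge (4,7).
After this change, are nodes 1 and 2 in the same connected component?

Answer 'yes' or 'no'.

Initial components: {0,1,2,4,5,6,7,8} {3}
Adding edge (4,7): both already in same component {0,1,2,4,5,6,7,8}. No change.
New components: {0,1,2,4,5,6,7,8} {3}
Are 1 and 2 in the same component? yes

Answer: yes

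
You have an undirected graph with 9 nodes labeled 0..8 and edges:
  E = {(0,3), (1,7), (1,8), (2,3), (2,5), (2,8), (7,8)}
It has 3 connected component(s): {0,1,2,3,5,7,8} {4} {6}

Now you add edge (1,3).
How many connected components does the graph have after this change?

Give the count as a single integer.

Answer: 3

Derivation:
Initial component count: 3
Add (1,3): endpoints already in same component. Count unchanged: 3.
New component count: 3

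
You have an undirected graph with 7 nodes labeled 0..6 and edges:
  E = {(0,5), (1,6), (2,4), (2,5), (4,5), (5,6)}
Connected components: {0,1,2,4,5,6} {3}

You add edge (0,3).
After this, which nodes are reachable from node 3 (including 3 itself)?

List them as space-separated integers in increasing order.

Answer: 0 1 2 3 4 5 6

Derivation:
Before: nodes reachable from 3: {3}
Adding (0,3): merges 3's component with another. Reachability grows.
After: nodes reachable from 3: {0,1,2,3,4,5,6}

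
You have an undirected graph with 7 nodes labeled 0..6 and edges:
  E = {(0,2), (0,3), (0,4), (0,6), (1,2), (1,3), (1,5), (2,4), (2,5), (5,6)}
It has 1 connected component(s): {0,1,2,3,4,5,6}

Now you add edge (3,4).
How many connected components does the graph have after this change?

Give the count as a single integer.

Answer: 1

Derivation:
Initial component count: 1
Add (3,4): endpoints already in same component. Count unchanged: 1.
New component count: 1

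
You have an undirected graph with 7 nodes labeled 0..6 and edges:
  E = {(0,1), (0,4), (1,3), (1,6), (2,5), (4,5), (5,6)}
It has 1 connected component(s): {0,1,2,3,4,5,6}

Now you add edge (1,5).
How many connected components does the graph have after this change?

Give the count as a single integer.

Answer: 1

Derivation:
Initial component count: 1
Add (1,5): endpoints already in same component. Count unchanged: 1.
New component count: 1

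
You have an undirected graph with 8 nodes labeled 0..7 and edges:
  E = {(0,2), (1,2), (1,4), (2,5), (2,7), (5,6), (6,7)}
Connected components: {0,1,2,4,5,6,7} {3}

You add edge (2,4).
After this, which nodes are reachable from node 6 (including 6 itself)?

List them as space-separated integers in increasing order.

Before: nodes reachable from 6: {0,1,2,4,5,6,7}
Adding (2,4): both endpoints already in same component. Reachability from 6 unchanged.
After: nodes reachable from 6: {0,1,2,4,5,6,7}

Answer: 0 1 2 4 5 6 7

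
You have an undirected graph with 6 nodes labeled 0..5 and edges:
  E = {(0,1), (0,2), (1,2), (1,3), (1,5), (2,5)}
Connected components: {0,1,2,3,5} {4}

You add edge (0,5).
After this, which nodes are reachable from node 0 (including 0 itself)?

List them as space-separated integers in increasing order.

Answer: 0 1 2 3 5

Derivation:
Before: nodes reachable from 0: {0,1,2,3,5}
Adding (0,5): both endpoints already in same component. Reachability from 0 unchanged.
After: nodes reachable from 0: {0,1,2,3,5}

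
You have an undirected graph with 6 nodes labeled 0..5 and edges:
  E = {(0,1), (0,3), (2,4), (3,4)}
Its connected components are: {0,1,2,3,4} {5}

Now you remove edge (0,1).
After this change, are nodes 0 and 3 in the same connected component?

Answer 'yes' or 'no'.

Answer: yes

Derivation:
Initial components: {0,1,2,3,4} {5}
Removing edge (0,1): it was a bridge — component count 2 -> 3.
New components: {0,2,3,4} {1} {5}
Are 0 and 3 in the same component? yes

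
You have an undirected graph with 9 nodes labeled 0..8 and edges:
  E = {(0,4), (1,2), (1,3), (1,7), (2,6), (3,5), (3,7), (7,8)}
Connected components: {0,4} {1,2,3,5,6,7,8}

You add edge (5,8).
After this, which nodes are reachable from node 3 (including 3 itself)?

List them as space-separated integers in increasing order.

Answer: 1 2 3 5 6 7 8

Derivation:
Before: nodes reachable from 3: {1,2,3,5,6,7,8}
Adding (5,8): both endpoints already in same component. Reachability from 3 unchanged.
After: nodes reachable from 3: {1,2,3,5,6,7,8}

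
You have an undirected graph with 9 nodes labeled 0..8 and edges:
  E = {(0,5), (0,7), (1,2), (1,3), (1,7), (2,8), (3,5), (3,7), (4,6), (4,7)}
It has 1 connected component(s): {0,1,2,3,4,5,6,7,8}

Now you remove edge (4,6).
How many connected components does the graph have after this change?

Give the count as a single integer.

Answer: 2

Derivation:
Initial component count: 1
Remove (4,6): it was a bridge. Count increases: 1 -> 2.
  After removal, components: {0,1,2,3,4,5,7,8} {6}
New component count: 2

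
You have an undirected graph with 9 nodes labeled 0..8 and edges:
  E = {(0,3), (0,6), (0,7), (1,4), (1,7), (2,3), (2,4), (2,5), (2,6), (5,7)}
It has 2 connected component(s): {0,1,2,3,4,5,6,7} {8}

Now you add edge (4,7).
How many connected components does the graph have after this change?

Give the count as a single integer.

Initial component count: 2
Add (4,7): endpoints already in same component. Count unchanged: 2.
New component count: 2

Answer: 2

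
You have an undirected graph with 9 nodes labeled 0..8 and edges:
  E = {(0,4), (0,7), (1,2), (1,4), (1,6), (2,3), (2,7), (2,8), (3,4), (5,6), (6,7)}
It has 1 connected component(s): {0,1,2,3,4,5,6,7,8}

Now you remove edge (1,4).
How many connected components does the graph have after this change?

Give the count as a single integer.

Answer: 1

Derivation:
Initial component count: 1
Remove (1,4): not a bridge. Count unchanged: 1.
  After removal, components: {0,1,2,3,4,5,6,7,8}
New component count: 1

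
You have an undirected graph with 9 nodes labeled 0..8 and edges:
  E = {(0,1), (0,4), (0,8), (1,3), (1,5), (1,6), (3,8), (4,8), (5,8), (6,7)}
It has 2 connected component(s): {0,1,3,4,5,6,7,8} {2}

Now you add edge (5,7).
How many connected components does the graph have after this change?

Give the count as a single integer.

Initial component count: 2
Add (5,7): endpoints already in same component. Count unchanged: 2.
New component count: 2

Answer: 2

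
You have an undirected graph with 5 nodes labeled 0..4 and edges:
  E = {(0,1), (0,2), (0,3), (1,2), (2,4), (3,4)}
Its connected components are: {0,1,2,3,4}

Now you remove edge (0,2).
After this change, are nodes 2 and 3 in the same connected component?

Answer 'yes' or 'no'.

Answer: yes

Derivation:
Initial components: {0,1,2,3,4}
Removing edge (0,2): not a bridge — component count unchanged at 1.
New components: {0,1,2,3,4}
Are 2 and 3 in the same component? yes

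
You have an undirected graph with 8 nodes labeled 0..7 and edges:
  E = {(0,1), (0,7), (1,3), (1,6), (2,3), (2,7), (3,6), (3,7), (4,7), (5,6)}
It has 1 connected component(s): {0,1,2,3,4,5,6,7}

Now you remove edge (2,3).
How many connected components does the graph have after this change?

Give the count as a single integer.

Initial component count: 1
Remove (2,3): not a bridge. Count unchanged: 1.
  After removal, components: {0,1,2,3,4,5,6,7}
New component count: 1

Answer: 1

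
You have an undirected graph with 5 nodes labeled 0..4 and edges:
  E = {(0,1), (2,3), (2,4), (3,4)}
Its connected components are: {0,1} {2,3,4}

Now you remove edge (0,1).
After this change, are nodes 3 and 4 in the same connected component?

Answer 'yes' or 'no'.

Initial components: {0,1} {2,3,4}
Removing edge (0,1): it was a bridge — component count 2 -> 3.
New components: {0} {1} {2,3,4}
Are 3 and 4 in the same component? yes

Answer: yes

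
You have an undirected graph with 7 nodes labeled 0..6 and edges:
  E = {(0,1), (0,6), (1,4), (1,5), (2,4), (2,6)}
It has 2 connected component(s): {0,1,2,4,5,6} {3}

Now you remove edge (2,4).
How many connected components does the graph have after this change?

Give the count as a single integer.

Initial component count: 2
Remove (2,4): not a bridge. Count unchanged: 2.
  After removal, components: {0,1,2,4,5,6} {3}
New component count: 2

Answer: 2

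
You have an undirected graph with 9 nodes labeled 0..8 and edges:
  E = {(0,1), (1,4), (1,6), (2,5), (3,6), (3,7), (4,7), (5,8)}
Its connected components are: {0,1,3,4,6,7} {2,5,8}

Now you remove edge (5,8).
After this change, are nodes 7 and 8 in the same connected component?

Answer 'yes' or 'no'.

Answer: no

Derivation:
Initial components: {0,1,3,4,6,7} {2,5,8}
Removing edge (5,8): it was a bridge — component count 2 -> 3.
New components: {0,1,3,4,6,7} {2,5} {8}
Are 7 and 8 in the same component? no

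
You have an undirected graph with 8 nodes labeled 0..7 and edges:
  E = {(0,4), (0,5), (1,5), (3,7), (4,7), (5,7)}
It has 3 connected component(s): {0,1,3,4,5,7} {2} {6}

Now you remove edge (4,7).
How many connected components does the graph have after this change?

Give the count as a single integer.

Answer: 3

Derivation:
Initial component count: 3
Remove (4,7): not a bridge. Count unchanged: 3.
  After removal, components: {0,1,3,4,5,7} {2} {6}
New component count: 3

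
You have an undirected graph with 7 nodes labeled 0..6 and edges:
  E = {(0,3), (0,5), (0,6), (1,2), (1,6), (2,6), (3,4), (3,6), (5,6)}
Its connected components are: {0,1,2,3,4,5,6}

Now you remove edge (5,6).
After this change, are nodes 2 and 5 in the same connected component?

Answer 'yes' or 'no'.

Initial components: {0,1,2,3,4,5,6}
Removing edge (5,6): not a bridge — component count unchanged at 1.
New components: {0,1,2,3,4,5,6}
Are 2 and 5 in the same component? yes

Answer: yes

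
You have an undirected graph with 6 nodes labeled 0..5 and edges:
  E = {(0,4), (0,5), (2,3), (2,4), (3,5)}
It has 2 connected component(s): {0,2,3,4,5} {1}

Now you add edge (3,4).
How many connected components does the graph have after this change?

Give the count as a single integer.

Answer: 2

Derivation:
Initial component count: 2
Add (3,4): endpoints already in same component. Count unchanged: 2.
New component count: 2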